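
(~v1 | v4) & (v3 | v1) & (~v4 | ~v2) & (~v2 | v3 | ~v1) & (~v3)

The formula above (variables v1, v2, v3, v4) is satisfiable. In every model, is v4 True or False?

Suppose v4 = 0.
The clause (~v1) is unit, so v1 = 0.
The clause (v3) is unit, so v3 = 1.
That conflicts with the unit clause (~v3).
So every satisfying assignment has v4 = True.

True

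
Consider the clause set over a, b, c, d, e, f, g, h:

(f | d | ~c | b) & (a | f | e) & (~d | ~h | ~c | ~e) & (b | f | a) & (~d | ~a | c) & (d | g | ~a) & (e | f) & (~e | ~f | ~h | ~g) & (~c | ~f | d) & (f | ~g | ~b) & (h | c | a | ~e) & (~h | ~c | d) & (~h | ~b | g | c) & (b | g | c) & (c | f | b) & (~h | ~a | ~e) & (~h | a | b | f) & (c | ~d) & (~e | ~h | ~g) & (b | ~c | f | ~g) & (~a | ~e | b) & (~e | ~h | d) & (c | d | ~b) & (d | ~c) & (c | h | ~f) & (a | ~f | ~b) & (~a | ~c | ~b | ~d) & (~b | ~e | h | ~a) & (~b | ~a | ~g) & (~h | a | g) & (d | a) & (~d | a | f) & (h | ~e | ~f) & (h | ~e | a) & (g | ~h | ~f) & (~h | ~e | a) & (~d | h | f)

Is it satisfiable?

Try e = 0.
(f) alone gives f = 1.
Try c = 1.
(d) alone gives d = 1.
Try a = 0.
(~b) alone gives b = 0.
Try h = 0.
All clauses hold; g can take either value.
A satisfying assignment: a: 0,  b: 0,  c: 1,  d: 1,  e: 0,  f: 1,  g: 1,  h: 0.

Yes, satisfiable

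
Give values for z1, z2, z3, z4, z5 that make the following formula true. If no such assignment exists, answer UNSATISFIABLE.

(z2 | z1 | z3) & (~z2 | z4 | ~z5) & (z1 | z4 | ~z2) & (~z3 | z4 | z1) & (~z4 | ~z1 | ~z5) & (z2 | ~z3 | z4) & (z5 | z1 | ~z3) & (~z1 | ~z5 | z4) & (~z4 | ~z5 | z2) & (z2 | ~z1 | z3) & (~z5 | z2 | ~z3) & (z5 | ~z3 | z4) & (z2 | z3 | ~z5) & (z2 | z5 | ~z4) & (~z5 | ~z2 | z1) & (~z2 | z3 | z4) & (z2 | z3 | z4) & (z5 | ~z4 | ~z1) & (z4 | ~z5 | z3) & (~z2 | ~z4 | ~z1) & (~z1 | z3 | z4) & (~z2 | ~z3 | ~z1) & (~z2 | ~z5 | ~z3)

z1 ↦ 0, z2 ↦ 1, z3 ↦ 0, z4 ↦ 1, z5 ↦ 0

Branch on z2: set z2 = 1.
Branch on z4: set z4 = 1.
From the singleton clause (~z1), z1 = 0.
From the singleton clause (~z5), z5 = 0.
From the singleton clause (~z3), z3 = 0.
Every clause now holds.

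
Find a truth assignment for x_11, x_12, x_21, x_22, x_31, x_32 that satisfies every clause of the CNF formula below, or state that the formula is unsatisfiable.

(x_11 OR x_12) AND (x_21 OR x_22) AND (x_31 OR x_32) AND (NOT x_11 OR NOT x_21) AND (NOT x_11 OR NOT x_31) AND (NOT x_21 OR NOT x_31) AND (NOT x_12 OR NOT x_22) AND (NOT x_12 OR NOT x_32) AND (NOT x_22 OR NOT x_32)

Branch on x_11: set x_11 = true.
(NOT x_21) alone gives x_21 = false.
(x_22) alone gives x_22 = true.
(NOT x_31) alone gives x_31 = false.
(x_32) alone gives x_32 = true.
Now (NOT x_32) is unsatisfied and unit — conflict.
That branch fails; take x_11 = false instead.
(x_12) alone gives x_12 = true.
(NOT x_22) alone gives x_22 = false.
(x_21) alone gives x_21 = true.
(NOT x_31) alone gives x_31 = false.
(x_32) alone gives x_32 = true.
Now (NOT x_32) is unsatisfied and unit — conflict.
Both values of x_11 lead to a conflict.

UNSATISFIABLE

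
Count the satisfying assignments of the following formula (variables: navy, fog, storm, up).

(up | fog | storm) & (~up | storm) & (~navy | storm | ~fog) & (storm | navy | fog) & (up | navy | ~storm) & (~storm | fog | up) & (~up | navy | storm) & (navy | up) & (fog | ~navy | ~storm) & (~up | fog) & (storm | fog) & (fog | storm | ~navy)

There are 2^4 = 16 truth assignments over (navy, fog, storm, up).
Split on storm. With storm = 1, the clauses containing storm are satisfied and ~storm drops from the rest; 3 of the 2^3 = 8 assignments to the other variables satisfy what remains.
With storm = 0, by the same count on the reduced clause set, 0 assignments work.
(One model: navy=F, fog=T, storm=T, up=T.)
Total: 3 + 0 = 3.

3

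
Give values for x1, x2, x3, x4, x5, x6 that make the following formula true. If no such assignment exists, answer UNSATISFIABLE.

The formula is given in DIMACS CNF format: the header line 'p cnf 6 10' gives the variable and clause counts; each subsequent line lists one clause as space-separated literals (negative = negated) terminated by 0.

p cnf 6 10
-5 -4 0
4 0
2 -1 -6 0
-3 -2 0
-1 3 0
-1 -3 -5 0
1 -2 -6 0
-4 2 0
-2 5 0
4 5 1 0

The clause (x4) is unit, so x4 = True.
The clause (¬x5) is unit, so x5 = False.
The clause (x2) is unit, so x2 = True.
Now (¬x2) is unsatisfied and unit — conflict.

UNSATISFIABLE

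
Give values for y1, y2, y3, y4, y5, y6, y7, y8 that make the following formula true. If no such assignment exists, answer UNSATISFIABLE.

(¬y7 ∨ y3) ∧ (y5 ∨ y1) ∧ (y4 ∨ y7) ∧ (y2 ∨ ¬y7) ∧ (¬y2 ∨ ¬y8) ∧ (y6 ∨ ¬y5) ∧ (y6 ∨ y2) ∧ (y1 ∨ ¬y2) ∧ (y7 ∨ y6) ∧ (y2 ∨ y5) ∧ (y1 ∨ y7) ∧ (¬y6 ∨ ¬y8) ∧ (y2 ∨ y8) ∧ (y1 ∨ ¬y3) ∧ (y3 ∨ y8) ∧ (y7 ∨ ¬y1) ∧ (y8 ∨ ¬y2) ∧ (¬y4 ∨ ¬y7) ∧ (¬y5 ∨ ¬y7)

Suppose y7 = False.
Unit clause (y4) forces y4 = True.
Unit clause (y6) forces y6 = True.
Unit clause (y1) forces y1 = True.
But (¬y1) is also a unit clause — contradiction.
That branch fails; take y7 = True instead.
Unit clause (y3) forces y3 = True.
Unit clause (y2) forces y2 = True.
Unit clause (¬y8) forces y8 = False.
But (y8) is also a unit clause — contradiction.
Both values of y7 lead to a conflict.

UNSATISFIABLE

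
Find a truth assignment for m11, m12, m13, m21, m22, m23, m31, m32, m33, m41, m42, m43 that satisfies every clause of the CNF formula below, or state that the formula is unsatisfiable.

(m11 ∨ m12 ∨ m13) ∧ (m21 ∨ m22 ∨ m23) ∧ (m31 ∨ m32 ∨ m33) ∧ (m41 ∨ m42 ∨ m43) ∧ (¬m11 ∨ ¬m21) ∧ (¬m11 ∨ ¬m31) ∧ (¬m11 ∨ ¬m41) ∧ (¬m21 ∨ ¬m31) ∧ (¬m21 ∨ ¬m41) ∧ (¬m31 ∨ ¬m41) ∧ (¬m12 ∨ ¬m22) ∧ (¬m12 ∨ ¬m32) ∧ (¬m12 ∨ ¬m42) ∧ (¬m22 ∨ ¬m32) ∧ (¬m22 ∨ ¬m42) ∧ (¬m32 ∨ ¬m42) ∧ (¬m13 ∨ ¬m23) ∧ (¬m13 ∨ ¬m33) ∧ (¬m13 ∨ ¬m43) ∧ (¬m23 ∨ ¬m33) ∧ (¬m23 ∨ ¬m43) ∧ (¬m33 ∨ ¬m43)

Try m11 = False.
Try m12 = True.
(¬m22) alone gives m22 = False.
(¬m32) alone gives m32 = False.
(¬m42) alone gives m42 = False.
Try m21 = True.
(¬m31) alone gives m31 = False.
(m33) alone gives m33 = True.
(¬m41) alone gives m41 = False.
(m43) alone gives m43 = True.
But (¬m43) is also a unit clause — contradiction.
Undo m21 and try m21 = False.
(m23) alone gives m23 = True.
(¬m13) alone gives m13 = False.
(¬m33) alone gives m33 = False.
(m31) alone gives m31 = True.
(¬m41) alone gives m41 = False.
(m43) alone gives m43 = True.
But (¬m43) is also a unit clause — contradiction.
Either choice for m21 ends in contradiction.
Undo m12 and try m12 = False.
(m13) alone gives m13 = True.
(¬m23) alone gives m23 = False.
(¬m33) alone gives m33 = False.
(¬m43) alone gives m43 = False.
Try m21 = True.
(¬m31) alone gives m31 = False.
(m32) alone gives m32 = True.
(¬m41) alone gives m41 = False.
(m42) alone gives m42 = True.
But (¬m42) is also a unit clause — contradiction.
Undo m21 and try m21 = False.
(m22) alone gives m22 = True.
(¬m32) alone gives m32 = False.
(m31) alone gives m31 = True.
(¬m41) alone gives m41 = False.
(m42) alone gives m42 = True.
But (¬m42) is also a unit clause — contradiction.
Either choice for m21 ends in contradiction.
Either choice for m12 ends in contradiction.
Undo m11 and try m11 = True.
(¬m21) alone gives m21 = False.
(¬m31) alone gives m31 = False.
(¬m41) alone gives m41 = False.
Try m22 = True.
(¬m12) alone gives m12 = False.
(¬m32) alone gives m32 = False.
(m33) alone gives m33 = True.
(¬m42) alone gives m42 = False.
(m43) alone gives m43 = True.
But (¬m43) is also a unit clause — contradiction.
Undo m22 and try m22 = False.
(m23) alone gives m23 = True.
(¬m13) alone gives m13 = False.
(¬m33) alone gives m33 = False.
(m32) alone gives m32 = True.
(¬m12) alone gives m12 = False.
(¬m42) alone gives m42 = False.
(m43) alone gives m43 = True.
But (¬m43) is also a unit clause — contradiction.
Either choice for m22 ends in contradiction.
Either choice for m11 ends in contradiction.

UNSATISFIABLE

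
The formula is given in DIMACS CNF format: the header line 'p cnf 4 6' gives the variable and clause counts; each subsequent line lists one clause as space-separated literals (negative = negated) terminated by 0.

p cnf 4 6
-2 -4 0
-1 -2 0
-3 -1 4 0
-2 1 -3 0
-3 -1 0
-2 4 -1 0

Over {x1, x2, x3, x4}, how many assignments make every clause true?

There are 2^4 = 16 truth assignments over (x1, x2, x3, x4).
Check each against the 6 clauses (columns in the order x1, x2, x3, x4):
  F F F F  ✓ satisfies all
  F F F T  ✓ satisfies all
  F F T F  ✓ satisfies all
  F F T T  ✓ satisfies all
  F T F F  ✓ satisfies all
  F T F T  ✗ fails (¬x2 ∨ ¬x4)
  F T T F  ✗ fails (¬x2 ∨ x1 ∨ ¬x3)
  F T T T  ✗ fails (¬x2 ∨ ¬x4)
  T F F F  ✓ satisfies all
  T F F T  ✓ satisfies all
  T F T F  ✗ fails (¬x3 ∨ ¬x1 ∨ x4)
  T F T T  ✗ fails (¬x3 ∨ ¬x1)
  T T F F  ✗ fails (¬x1 ∨ ¬x2)
  T T F T  ✗ fails (¬x2 ∨ ¬x4)
  T T T F  ✗ fails (¬x1 ∨ ¬x2)
  T T T T  ✗ fails (¬x2 ∨ ¬x4)
7 of the 16 rows are models.

7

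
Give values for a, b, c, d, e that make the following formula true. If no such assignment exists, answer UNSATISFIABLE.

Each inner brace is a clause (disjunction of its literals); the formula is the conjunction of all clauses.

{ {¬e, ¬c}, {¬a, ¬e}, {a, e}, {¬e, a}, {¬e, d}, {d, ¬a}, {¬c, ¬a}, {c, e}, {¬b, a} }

Branch on e: set e = False.
Unit clause (a) forces a = True.
Unit clause (d) forces d = True.
Unit clause (¬c) forces c = False.
Now (c) is unsatisfied and unit — conflict.
So e must be the other value — set e = True.
Unit clause (¬c) forces c = False.
Unit clause (¬a) forces a = False.
Now (a) is unsatisfied and unit — conflict.
Neither e = True nor e = False works.

UNSATISFIABLE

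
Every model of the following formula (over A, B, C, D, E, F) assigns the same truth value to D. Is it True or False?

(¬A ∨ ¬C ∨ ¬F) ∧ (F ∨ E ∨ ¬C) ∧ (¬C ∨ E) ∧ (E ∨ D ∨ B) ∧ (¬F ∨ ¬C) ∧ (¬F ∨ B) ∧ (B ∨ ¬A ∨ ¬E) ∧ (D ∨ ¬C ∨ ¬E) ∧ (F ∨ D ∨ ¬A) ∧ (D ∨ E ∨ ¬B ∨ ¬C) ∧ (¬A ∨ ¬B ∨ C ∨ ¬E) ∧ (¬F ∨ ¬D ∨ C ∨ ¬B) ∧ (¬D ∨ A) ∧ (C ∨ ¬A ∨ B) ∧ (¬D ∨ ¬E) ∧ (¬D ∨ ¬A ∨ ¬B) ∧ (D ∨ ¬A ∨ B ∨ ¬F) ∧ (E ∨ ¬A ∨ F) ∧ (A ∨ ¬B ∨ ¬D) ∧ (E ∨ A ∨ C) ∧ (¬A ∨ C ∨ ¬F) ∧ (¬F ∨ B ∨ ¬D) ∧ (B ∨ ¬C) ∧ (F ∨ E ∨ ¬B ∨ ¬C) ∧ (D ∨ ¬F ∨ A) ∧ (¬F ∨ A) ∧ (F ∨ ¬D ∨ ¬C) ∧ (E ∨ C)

Suppose D = True.
Unit clause (A) forces A = True.
Unit clause (¬E) forces E = False.
Unit clause (¬C) forces C = False.
Now (C) is unsatisfied and unit — conflict.
So every satisfying assignment has D = False.

False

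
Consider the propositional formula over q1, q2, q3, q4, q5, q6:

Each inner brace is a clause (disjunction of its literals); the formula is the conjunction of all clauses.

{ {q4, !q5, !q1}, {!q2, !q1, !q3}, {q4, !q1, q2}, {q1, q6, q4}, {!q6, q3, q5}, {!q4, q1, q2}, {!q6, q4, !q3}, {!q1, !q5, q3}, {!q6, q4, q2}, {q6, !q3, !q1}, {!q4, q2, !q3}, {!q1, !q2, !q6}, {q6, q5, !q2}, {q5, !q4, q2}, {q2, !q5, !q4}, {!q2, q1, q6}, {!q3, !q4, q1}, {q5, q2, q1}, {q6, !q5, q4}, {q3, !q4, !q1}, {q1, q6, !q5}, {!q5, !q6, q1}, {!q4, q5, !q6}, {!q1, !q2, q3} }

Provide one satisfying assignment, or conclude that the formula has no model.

UNSATISFIABLE

Suppose q4 = true.
Suppose q1 = true.
The clause (q3) is unit, so q3 = true.
The clause (!q2) is unit, so q2 = false.
But (q2) is also a unit clause — contradiction.
Undo q1 and try q1 = false.
The clause (q2) is unit, so q2 = true.
The clause (q6) is unit, so q6 = true.
The clause (!q3) is unit, so q3 = false.
The clause (q5) is unit, so q5 = true.
But (!q5) is also a unit clause — contradiction.
Both values of q1 lead to a conflict.
Undo q4 and try q4 = false.
Suppose q5 = false.
Suppose q1 = false.
The clause (q6) is unit, so q6 = true.
The clause (q3) is unit, so q3 = true.
But (!q3) is also a unit clause — contradiction.
Undo q1 and try q1 = true.
The clause (q2) is unit, so q2 = true.
The clause (!q3) is unit, so q3 = false.
But (q3) is also a unit clause — contradiction.
Both values of q1 lead to a conflict.
Undo q5 and try q5 = true.
The clause (!q1) is unit, so q1 = false.
The clause (q6) is unit, so q6 = true.
But (!q6) is also a unit clause — contradiction.
Both values of q5 lead to a conflict.
Both values of q4 lead to a conflict.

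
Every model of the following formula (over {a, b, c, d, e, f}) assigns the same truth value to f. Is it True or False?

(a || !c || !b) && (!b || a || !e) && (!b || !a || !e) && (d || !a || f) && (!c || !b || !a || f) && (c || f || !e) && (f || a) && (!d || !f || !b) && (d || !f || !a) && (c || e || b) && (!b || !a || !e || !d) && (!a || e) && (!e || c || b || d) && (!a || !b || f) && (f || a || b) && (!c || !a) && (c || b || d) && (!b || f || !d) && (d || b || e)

True

Suppose f = false.
The clause (a) is unit, so a = true.
The clause (d) is unit, so d = true.
The clause (e) is unit, so e = true.
The clause (!b) is unit, so b = false.
The clause (c) is unit, so c = true.
But (!c) is also a unit clause — contradiction.
So every satisfying assignment has f = True.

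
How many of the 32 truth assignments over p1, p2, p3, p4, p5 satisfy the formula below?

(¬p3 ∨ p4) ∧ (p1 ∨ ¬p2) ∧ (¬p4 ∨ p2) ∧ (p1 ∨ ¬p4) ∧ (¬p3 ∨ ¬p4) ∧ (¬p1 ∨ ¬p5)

5

There are 2^5 = 32 truth assignments over (p1, p2, p3, p4, p5).
Split on p2. With p2 = True, the clauses containing p2 are satisfied and ¬p2 drops from the rest; 2 of the 2^4 = 16 assignments to the other variables satisfy what remains.
With p2 = False, by the same count on the reduced clause set, 3 assignments work.
(One model: p1=F, p2=F, p3=F, p4=F, p5=F.)
Total: 2 + 3 = 5.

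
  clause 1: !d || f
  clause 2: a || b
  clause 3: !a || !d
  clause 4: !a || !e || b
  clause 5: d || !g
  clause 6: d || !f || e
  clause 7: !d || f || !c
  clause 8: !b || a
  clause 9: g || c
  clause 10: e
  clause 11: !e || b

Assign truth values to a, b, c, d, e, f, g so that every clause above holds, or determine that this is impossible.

a ↦ true,  b ↦ true,  c ↦ true,  d ↦ false,  e ↦ true,  f ↦ false,  g ↦ false

Unit clause (e) forces e = true.
Unit clause (b) forces b = true.
Unit clause (a) forces a = true.
Unit clause (!d) forces d = false.
Unit clause (!g) forces g = false.
Unit clause (c) forces c = true.
All clauses hold; f can take either value.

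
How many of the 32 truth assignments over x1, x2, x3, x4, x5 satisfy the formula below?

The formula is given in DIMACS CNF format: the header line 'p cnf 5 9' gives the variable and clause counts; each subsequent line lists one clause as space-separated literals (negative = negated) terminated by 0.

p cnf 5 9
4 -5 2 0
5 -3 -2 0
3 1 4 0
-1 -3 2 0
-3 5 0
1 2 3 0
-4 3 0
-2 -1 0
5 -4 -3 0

There are 2^5 = 32 truth assignments over (x1, x2, x3, x4, x5).
Split on x2. With x2 = True, the clauses containing x2 are satisfied and ¬x2 drops from the rest; 2 of the 2^4 = 16 assignments to the other variables satisfy what remains.
With x2 = False, by the same count on the reduced clause set, 2 assignments work.
Total: 2 + 2 = 4.

4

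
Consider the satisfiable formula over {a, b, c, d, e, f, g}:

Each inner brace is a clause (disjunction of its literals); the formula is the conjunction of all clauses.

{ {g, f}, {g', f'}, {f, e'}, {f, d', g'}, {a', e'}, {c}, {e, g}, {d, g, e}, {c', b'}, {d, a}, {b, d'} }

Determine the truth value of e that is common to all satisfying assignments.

Suppose e = 1.
Unit clause (f) forces f = 1.
Unit clause (g') forces g = 0.
Unit clause (a') forces a = 0.
Unit clause (c) forces c = 1.
Unit clause (b') forces b = 0.
Unit clause (d) forces d = 1.
Now (d') is unsatisfied and unit — conflict.
So every satisfying assignment has e = False.

False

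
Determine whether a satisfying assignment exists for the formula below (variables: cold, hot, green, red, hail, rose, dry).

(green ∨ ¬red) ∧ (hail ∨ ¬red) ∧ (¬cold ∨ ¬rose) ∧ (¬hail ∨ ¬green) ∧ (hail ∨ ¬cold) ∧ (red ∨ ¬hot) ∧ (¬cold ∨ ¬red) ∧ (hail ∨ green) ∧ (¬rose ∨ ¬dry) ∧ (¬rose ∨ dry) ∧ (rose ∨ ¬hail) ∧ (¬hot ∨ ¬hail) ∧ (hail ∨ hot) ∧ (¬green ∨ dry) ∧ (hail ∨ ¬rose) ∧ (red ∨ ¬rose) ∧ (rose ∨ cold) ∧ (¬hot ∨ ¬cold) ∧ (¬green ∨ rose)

No, unsatisfiable

Try green = True.
The clause (¬hail) is unit, so hail = False.
The clause (¬red) is unit, so red = False.
The clause (¬cold) is unit, so cold = False.
The clause (¬hot) is unit, so hot = False.
But (hot) is also a unit clause — contradiction.
Undo green and try green = False.
The clause (¬red) is unit, so red = False.
The clause (¬hot) is unit, so hot = False.
The clause (hail) is unit, so hail = True.
The clause (rose) is unit, so rose = True.
But (¬rose) is also a unit clause — contradiction.
Both values of green lead to a conflict.
No assignment satisfies every clause.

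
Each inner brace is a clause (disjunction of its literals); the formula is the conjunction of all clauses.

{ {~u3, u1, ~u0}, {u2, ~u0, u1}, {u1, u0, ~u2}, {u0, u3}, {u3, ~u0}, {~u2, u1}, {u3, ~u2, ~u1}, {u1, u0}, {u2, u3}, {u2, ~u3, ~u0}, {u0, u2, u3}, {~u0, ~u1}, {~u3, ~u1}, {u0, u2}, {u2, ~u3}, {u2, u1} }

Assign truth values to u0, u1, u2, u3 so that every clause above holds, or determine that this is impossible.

Try u0 = 1.
The clause (u3) is unit, so u3 = 1.
The clause (u1) is unit, so u1 = 1.
Now (~u1) is unsatisfied and unit — conflict.
So u0 must be the other value — set u0 = 0.
The clause (u3) is unit, so u3 = 1.
The clause (u1) is unit, so u1 = 1.
Now (~u1) is unsatisfied and unit — conflict.
Both values of u0 lead to a conflict.

UNSATISFIABLE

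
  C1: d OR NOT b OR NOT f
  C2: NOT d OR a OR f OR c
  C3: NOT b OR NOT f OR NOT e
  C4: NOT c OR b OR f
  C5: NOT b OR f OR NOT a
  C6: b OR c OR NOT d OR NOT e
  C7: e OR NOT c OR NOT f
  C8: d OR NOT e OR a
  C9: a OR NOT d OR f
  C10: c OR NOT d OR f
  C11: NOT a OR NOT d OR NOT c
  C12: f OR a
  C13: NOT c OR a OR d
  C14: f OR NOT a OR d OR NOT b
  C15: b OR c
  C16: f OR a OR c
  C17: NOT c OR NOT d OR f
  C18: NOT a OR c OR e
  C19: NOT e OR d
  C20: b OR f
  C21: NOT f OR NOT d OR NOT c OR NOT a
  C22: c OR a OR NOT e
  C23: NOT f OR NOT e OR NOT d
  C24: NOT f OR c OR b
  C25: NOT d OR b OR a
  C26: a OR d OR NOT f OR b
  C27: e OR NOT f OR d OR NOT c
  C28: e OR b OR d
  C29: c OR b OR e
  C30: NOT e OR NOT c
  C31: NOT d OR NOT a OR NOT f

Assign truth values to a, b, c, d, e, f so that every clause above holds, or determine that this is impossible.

a: false, b: true, c: false, d: true, e: false, f: true

Branch on f: set f = true.
Branch on d: set d = true.
The clause (NOT e) is unit, so e = false.
The clause (NOT c) is unit, so c = false.
The clause (b) is unit, so b = true.
The clause (NOT a) is unit, so a = false.
This assignment satisfies each clause.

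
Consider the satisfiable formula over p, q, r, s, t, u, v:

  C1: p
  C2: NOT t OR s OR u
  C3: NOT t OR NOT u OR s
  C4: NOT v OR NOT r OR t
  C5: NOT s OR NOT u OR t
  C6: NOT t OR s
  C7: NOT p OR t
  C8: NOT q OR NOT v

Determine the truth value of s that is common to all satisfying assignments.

Suppose s = false.
(p) alone gives p = true.
(NOT t) alone gives t = false.
Now (t) is unsatisfied and unit — conflict.
So every satisfying assignment has s = True.

True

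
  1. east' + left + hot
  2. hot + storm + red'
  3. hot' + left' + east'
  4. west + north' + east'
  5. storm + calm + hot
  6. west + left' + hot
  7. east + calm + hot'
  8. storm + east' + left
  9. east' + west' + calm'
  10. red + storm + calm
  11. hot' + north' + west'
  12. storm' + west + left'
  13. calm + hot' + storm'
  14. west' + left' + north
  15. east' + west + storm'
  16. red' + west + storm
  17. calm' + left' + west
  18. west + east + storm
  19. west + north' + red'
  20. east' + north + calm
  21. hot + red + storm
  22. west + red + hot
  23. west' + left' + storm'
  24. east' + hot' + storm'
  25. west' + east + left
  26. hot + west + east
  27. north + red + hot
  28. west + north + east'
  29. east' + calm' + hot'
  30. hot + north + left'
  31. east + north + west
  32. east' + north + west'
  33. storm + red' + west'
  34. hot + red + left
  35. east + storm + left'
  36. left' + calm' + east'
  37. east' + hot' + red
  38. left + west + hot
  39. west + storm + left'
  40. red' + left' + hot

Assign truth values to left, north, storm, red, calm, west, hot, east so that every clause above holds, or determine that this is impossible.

Case east = 0:
Case calm = 1:
Case left = 0:
(west') alone gives west = 0.
(storm) alone gives storm = 1.
(hot) alone gives hot = 1.
(north) alone gives north = 1.
(red') alone gives red = 0.
All clauses are satisfied.

left=0, north=1, storm=1, red=0, calm=1, west=0, hot=1, east=0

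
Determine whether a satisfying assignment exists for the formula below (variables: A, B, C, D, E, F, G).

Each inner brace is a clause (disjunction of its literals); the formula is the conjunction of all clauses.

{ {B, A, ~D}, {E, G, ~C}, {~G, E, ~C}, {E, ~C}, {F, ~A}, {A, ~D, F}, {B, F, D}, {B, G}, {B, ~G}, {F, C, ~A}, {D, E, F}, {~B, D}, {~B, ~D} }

Try E = 1.
Try F = 1.
Try B = 1.
(D) alone gives D = 1.
Now (~D) is unsatisfied and unit — conflict.
Backtrack on B: now try B = 0.
(G) alone gives G = 1.
Now (~G) is unsatisfied and unit — conflict.
Neither B = 1 nor B = 0 works.
Backtrack on F: now try F = 0.
(~A) alone gives A = 0.
(~D) alone gives D = 0.
(B) alone gives B = 1.
Now (~B) is unsatisfied and unit — conflict.
Neither F = 1 nor F = 0 works.
Backtrack on E: now try E = 0.
(~C) alone gives C = 0.
Try F = 1.
Try B = 1.
(D) alone gives D = 1.
Now (~D) is unsatisfied and unit — conflict.
Backtrack on B: now try B = 0.
(G) alone gives G = 1.
Now (~G) is unsatisfied and unit — conflict.
Neither B = 1 nor B = 0 works.
Backtrack on F: now try F = 0.
(~A) alone gives A = 0.
(~D) alone gives D = 0.
Now (D) is unsatisfied and unit — conflict.
Neither F = 1 nor F = 0 works.
Neither E = 1 nor E = 0 works.
No assignment satisfies every clause.

No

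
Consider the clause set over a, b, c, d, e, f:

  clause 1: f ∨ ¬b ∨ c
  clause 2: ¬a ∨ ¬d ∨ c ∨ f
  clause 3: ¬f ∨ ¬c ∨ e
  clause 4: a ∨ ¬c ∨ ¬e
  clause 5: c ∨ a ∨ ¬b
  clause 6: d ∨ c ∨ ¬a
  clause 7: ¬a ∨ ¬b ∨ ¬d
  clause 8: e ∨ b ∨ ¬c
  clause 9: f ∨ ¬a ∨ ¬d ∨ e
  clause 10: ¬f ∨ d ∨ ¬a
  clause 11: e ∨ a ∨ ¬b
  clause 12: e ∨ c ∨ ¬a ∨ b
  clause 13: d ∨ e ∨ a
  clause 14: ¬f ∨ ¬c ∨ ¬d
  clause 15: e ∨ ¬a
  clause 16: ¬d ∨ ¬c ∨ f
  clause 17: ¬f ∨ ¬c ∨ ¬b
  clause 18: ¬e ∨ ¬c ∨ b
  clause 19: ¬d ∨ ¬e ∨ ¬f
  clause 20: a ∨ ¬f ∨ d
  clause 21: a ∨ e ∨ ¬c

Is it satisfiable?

Satisfiable

Try e = False.
From the singleton clause (¬a), a = False.
From the singleton clause (¬b), b = False.
From the singleton clause (¬c), c = False.
From the singleton clause (d), d = True.
Every clause is now satisfied; f is unconstrained.
A satisfying assignment: a=False, b=False, c=False, d=True, e=False, f=True.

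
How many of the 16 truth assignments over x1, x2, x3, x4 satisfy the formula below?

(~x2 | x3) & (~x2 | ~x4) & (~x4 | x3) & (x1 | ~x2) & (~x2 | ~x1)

There are 2^4 = 16 truth assignments over (x1, x2, x3, x4).
Check each against the 5 clauses (columns in the order x1, x2, x3, x4):
  F F F F  ✓ satisfies all
  F F F T  ✗ fails (~x4 | x3)
  F F T F  ✓ satisfies all
  F F T T  ✓ satisfies all
  F T F F  ✗ fails (~x2 | x3)
  F T F T  ✗ fails (~x2 | x3)
  F T T F  ✗ fails (x1 | ~x2)
  F T T T  ✗ fails (~x2 | ~x4)
  T F F F  ✓ satisfies all
  T F F T  ✗ fails (~x4 | x3)
  T F T F  ✓ satisfies all
  T F T T  ✓ satisfies all
  T T F F  ✗ fails (~x2 | x3)
  T T F T  ✗ fails (~x2 | x3)
  T T T F  ✗ fails (~x2 | ~x1)
  T T T T  ✗ fails (~x2 | ~x4)
6 of the 16 rows are models.

6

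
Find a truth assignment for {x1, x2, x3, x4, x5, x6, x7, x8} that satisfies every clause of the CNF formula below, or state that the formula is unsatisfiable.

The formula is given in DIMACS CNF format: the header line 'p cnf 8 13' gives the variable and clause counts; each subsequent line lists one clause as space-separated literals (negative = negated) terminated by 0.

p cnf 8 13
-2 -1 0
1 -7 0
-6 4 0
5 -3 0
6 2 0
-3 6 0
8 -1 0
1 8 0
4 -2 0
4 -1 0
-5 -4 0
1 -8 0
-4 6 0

Try x2 = False.
(x6) alone gives x6 = True.
(x4) alone gives x4 = True.
(¬x5) alone gives x5 = False.
(¬x3) alone gives x3 = False.
Try x1 = True.
(x8) alone gives x8 = True.
No clause remains; x7 is free.

x1 ↦ True, x2 ↦ False, x3 ↦ False, x4 ↦ True, x5 ↦ False, x6 ↦ True, x7 ↦ False, x8 ↦ True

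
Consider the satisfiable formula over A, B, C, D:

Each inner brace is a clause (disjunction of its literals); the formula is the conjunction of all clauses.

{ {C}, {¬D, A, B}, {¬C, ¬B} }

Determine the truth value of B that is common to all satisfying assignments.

False

Suppose B = True.
The clause (C) is unit, so C = True.
Now (¬C) is unsatisfied and unit — conflict.
So every satisfying assignment has B = False.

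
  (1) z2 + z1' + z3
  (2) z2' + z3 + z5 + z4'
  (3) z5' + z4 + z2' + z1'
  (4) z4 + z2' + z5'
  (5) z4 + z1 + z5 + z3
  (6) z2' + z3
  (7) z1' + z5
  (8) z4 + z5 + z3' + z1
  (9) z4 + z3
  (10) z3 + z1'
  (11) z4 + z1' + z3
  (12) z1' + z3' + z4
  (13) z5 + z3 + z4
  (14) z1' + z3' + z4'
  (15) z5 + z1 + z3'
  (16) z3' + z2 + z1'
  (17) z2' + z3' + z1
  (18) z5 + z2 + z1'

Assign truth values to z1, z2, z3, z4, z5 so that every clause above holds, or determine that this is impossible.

z1=0,  z2=0,  z3=0,  z4=1,  z5=0

Branch on z2: set z2 = 0.
Branch on z1: set z1 = 0.
Branch on z4: set z4 = 1.
Branch on z5: set z5 = 0.
Unit clause (z3') forces z3 = 0.
This assignment satisfies each clause.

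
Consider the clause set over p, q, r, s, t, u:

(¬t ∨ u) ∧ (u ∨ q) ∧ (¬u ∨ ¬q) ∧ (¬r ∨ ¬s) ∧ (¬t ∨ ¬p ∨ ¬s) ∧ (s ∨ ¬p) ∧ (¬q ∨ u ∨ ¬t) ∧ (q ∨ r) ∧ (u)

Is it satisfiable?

Yes, satisfiable

(u) alone gives u = True.
(¬q) alone gives q = False.
(r) alone gives r = True.
(¬s) alone gives s = False.
(¬p) alone gives p = False.
All clauses hold; t can take either value.
A satisfying assignment: p=False, q=False, r=True, s=False, t=True, u=True.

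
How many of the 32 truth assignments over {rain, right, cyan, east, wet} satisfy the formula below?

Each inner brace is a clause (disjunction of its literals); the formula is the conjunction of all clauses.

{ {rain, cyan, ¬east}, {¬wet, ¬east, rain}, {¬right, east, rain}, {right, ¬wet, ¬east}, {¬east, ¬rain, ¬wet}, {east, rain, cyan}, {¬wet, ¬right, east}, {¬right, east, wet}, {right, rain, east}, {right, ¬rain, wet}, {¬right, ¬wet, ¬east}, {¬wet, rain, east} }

6

There are 2^5 = 32 truth assignments over (rain, right, cyan, east, wet).
Split on wet. With wet = True, the clauses containing wet are satisfied and ¬wet drops from the rest; 2 of the 2^4 = 16 assignments to the other variables satisfy what remains.
With wet = False, by the same count on the reduced clause set, 4 assignments work.
(One model: rain=F, right=F, cyan=T, east=T, wet=F.)
Total: 2 + 4 = 6.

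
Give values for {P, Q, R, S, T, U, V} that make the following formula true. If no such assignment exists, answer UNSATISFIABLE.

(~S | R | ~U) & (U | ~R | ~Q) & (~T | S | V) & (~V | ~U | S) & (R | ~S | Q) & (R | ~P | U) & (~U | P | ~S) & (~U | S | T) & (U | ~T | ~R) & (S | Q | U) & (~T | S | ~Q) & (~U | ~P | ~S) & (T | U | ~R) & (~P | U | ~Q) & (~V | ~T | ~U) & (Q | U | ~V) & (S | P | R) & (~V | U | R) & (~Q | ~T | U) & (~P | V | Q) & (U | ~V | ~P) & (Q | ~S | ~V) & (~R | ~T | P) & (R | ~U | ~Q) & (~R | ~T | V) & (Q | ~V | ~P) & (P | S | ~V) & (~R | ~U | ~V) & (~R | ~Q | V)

P=0,  Q=1,  R=0,  S=1,  T=0,  U=0,  V=0

Branch on S: set S = 1.
Branch on R: set R = 0.
(~U) alone gives U = 0.
(Q) alone gives Q = 1.
(~P) alone gives P = 0.
(~V) alone gives V = 0.
(~T) alone gives T = 0.
Every clause now holds.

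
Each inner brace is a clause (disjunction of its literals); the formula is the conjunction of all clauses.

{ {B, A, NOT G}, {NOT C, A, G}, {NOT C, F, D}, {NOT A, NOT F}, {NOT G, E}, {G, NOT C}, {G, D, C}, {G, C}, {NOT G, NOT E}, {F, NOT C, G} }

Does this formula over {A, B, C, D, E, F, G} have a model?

Unsatisfiable

Branch on A: set A = false.
Branch on B: set B = true.
Branch on C: set C = false.
The clause (G) is unit, so G = true.
The clause (E) is unit, so E = true.
But (NOT E) is also a unit clause — contradiction.
So C must be the other value — set C = true.
The clause (G) is unit, so G = true.
The clause (E) is unit, so E = true.
But (NOT E) is also a unit clause — contradiction.
Either choice for C ends in contradiction.
So B must be the other value — set B = false.
The clause (NOT G) is unit, so G = false.
The clause (NOT C) is unit, so C = false.
But (C) is also a unit clause — contradiction.
Either choice for B ends in contradiction.
So A must be the other value — set A = true.
The clause (NOT F) is unit, so F = false.
Branch on C: set C = false.
The clause (G) is unit, so G = true.
The clause (E) is unit, so E = true.
But (NOT E) is also a unit clause — contradiction.
So C must be the other value — set C = true.
The clause (D) is unit, so D = true.
The clause (G) is unit, so G = true.
The clause (E) is unit, so E = true.
But (NOT E) is also a unit clause — contradiction.
Either choice for C ends in contradiction.
Either choice for A ends in contradiction.
No assignment satisfies every clause.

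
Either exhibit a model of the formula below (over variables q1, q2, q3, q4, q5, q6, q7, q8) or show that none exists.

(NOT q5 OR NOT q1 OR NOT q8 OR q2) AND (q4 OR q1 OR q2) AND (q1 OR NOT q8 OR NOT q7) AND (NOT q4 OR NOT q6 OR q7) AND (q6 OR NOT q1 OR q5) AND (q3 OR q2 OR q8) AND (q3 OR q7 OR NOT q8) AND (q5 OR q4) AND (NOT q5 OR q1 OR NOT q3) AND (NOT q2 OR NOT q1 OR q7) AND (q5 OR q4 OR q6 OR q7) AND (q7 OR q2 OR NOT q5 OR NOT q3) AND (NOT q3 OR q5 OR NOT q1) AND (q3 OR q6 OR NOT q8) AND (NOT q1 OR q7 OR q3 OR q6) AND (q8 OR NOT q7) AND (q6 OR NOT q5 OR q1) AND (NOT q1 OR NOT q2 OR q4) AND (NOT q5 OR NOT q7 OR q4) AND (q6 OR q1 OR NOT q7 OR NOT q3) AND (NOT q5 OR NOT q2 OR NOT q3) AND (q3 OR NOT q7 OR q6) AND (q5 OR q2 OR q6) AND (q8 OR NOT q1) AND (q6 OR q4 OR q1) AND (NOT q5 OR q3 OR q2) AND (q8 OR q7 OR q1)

q1 ↦ false,  q2 ↦ true,  q3 ↦ true,  q4 ↦ true,  q5 ↦ false,  q6 ↦ false,  q7 ↦ false,  q8 ↦ true

Branch on q5: set q5 = false.
The clause (q4) is unit, so q4 = true.
Branch on q6: set q6 = false.
The clause (NOT q1) is unit, so q1 = false.
The clause (q2) is unit, so q2 = true.
Branch on q8: set q8 = true.
The clause (NOT q7) is unit, so q7 = false.
The clause (q3) is unit, so q3 = true.
Every clause now holds.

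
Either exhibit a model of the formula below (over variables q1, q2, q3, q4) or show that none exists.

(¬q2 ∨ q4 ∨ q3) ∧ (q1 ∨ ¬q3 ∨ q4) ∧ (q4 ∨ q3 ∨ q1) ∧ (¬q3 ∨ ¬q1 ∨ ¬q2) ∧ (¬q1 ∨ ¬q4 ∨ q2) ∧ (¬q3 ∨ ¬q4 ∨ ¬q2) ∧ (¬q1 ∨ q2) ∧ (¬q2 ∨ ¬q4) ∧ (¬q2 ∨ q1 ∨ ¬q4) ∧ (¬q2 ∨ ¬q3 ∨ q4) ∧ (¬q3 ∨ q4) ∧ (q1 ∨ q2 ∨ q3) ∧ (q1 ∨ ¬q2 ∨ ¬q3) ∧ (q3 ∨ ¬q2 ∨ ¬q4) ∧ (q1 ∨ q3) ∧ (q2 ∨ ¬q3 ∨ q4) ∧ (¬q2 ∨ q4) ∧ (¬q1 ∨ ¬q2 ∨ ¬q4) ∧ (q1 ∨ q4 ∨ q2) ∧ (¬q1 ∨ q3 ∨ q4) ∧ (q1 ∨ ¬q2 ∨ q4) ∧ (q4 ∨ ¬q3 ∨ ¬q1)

q1 ↦ False, q2 ↦ False, q3 ↦ True, q4 ↦ True

Case q1 = False:
From the singleton clause (q3), q3 = True.
From the singleton clause (q4), q4 = True.
From the singleton clause (¬q2), q2 = False.
Every clause now holds.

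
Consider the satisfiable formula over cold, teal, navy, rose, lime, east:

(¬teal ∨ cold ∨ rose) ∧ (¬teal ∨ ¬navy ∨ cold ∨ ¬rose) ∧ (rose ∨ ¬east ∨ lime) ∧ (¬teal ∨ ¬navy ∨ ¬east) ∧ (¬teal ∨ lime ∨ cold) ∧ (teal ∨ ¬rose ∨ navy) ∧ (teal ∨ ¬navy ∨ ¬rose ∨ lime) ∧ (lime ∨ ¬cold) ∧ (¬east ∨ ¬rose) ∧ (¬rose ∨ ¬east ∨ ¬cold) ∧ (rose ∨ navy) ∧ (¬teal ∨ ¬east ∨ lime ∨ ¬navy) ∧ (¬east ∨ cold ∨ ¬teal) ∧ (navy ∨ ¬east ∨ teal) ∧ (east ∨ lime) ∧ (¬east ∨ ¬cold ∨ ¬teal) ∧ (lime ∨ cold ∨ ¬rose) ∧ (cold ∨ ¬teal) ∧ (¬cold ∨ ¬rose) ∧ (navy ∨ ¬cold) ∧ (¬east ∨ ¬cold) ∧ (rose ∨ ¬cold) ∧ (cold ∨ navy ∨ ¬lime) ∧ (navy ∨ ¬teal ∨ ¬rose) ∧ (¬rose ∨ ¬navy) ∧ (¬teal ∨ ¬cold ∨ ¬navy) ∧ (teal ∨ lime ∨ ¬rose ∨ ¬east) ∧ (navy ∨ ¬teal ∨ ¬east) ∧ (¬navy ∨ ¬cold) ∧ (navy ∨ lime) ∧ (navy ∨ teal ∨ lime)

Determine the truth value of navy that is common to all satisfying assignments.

True

Suppose navy = False.
(rose) alone gives rose = True.
(teal) alone gives teal = True.
But (¬teal) is also a unit clause — contradiction.
So every satisfying assignment has navy = True.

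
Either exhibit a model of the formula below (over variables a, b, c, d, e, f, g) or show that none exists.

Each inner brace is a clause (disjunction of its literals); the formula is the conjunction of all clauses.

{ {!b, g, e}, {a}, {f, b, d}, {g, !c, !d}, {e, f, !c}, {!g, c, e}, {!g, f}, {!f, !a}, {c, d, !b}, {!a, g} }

UNSATISFIABLE

Unit clause (a) forces a = true.
Unit clause (!f) forces f = false.
Unit clause (!g) forces g = false.
But (g) is also a unit clause — contradiction.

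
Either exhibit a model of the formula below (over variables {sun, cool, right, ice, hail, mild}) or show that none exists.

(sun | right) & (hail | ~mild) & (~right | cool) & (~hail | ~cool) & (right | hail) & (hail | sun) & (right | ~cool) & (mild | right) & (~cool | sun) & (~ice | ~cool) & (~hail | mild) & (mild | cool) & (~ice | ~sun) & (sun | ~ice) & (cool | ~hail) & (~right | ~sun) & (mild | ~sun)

Case sun = 1:
The clause (~ice) is unit, so ice = 0.
The clause (~right) is unit, so right = 0.
The clause (hail) is unit, so hail = 1.
The clause (~cool) is unit, so cool = 0.
That conflicts with the unit clause (cool).
That branch fails; take sun = 0 instead.
The clause (right) is unit, so right = 1.
The clause (cool) is unit, so cool = 1.
That conflicts with the unit clause (~cool).
Both values of sun lead to a conflict.

UNSATISFIABLE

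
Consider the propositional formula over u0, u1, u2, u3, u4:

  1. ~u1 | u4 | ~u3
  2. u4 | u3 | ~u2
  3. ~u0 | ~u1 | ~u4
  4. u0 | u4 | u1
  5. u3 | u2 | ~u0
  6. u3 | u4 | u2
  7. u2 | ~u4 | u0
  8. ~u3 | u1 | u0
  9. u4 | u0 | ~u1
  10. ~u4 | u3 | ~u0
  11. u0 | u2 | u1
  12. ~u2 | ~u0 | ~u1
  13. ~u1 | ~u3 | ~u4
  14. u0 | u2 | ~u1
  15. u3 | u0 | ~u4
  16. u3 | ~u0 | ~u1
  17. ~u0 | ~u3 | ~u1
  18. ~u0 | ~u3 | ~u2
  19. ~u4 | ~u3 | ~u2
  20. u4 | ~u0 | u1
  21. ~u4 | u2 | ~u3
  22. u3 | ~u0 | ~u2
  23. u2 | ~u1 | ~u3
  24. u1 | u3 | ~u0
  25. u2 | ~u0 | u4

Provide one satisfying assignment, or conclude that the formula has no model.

Case u1 = 0:
Case u0 = 1:
The clause (u4) is unit, so u4 = 1.
The clause (u3) is unit, so u3 = 1.
The clause (~u2) is unit, so u2 = 0.
Now (u2) is unsatisfied and unit — conflict.
Undo u0 and try u0 = 0.
The clause (u4) is unit, so u4 = 1.
The clause (u2) is unit, so u2 = 1.
The clause (~u3) is unit, so u3 = 0.
Now (u3) is unsatisfied and unit — conflict.
Neither u0 = 1 nor u0 = 0 works.
Undo u1 and try u1 = 1.
Case u4 = 1:
The clause (~u0) is unit, so u0 = 0.
The clause (u2) is unit, so u2 = 1.
The clause (~u3) is unit, so u3 = 0.
Now (u3) is unsatisfied and unit — conflict.
Undo u4 and try u4 = 0.
The clause (~u3) is unit, so u3 = 0.
The clause (~u2) is unit, so u2 = 0.
Now (u2) is unsatisfied and unit — conflict.
Neither u4 = 1 nor u4 = 0 works.
Neither u1 = 1 nor u1 = 0 works.

UNSATISFIABLE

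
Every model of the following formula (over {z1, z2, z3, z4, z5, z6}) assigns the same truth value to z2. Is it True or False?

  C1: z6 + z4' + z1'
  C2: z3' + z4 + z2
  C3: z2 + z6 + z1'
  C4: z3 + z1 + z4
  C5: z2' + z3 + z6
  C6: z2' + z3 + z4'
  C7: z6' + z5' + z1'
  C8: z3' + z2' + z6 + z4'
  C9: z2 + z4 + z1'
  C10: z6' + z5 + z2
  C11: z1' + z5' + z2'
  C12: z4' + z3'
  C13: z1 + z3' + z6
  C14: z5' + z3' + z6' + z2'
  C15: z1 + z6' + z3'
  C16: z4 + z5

False

Suppose z2 = 1.
Branch on z3: set z3 = 1.
The clause (z4') is unit, so z4 = 0.
The clause (z5) is unit, so z5 = 1.
The clause (z1') is unit, so z1 = 0.
The clause (z6) is unit, so z6 = 1.
But (z6') is also a unit clause — contradiction.
Backtrack on z3: now try z3 = 0.
The clause (z6) is unit, so z6 = 1.
The clause (z4') is unit, so z4 = 0.
The clause (z1) is unit, so z1 = 1.
The clause (z5') is unit, so z5 = 0.
But (z5) is also a unit clause — contradiction.
Both values of z3 lead to a conflict.
So every satisfying assignment has z2 = False.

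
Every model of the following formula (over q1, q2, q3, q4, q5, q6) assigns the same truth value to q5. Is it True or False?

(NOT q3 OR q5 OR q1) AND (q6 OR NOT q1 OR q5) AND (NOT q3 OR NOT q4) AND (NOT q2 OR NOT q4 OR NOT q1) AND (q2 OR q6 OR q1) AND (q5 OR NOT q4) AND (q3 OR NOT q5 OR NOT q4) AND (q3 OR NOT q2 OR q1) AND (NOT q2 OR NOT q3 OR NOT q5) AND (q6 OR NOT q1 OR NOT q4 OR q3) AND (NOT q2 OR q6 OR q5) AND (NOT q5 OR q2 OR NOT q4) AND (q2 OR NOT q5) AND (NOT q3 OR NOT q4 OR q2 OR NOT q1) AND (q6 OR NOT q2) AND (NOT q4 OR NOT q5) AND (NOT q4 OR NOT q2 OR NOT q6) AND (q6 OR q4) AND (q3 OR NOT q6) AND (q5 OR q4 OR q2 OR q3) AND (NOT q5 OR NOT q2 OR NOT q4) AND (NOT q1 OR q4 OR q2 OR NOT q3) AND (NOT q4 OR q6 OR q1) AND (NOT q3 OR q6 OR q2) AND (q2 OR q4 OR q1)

Suppose q5 = true.
The clause (q2) is unit, so q2 = true.
The clause (NOT q3) is unit, so q3 = false.
The clause (NOT q4) is unit, so q4 = false.
The clause (q1) is unit, so q1 = true.
The clause (q6) is unit, so q6 = true.
But (NOT q6) is also a unit clause — contradiction.
So every satisfying assignment has q5 = False.

False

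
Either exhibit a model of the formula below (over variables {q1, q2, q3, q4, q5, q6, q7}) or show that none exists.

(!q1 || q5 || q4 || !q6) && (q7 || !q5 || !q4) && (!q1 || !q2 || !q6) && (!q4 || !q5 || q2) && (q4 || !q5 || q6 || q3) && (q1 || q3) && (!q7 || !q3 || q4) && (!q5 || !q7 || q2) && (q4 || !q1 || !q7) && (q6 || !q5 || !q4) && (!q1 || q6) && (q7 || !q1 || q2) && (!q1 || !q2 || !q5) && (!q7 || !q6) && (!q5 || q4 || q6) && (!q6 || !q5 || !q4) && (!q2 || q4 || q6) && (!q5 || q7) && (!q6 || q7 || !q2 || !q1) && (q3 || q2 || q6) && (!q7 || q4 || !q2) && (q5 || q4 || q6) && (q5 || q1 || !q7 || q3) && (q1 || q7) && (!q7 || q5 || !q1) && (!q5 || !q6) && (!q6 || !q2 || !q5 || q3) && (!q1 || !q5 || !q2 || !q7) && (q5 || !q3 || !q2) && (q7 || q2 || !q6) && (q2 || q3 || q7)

q1 ↦ false; q2 ↦ false; q3 ↦ true; q4 ↦ true; q5 ↦ false; q6 ↦ false; q7 ↦ true

Case q1 = false:
(q3) alone gives q3 = true.
(q7) alone gives q7 = true.
(q4) alone gives q4 = true.
(!q6) alone gives q6 = false.
(!q5) alone gives q5 = false.
(!q2) alone gives q2 = false.
All clauses are satisfied.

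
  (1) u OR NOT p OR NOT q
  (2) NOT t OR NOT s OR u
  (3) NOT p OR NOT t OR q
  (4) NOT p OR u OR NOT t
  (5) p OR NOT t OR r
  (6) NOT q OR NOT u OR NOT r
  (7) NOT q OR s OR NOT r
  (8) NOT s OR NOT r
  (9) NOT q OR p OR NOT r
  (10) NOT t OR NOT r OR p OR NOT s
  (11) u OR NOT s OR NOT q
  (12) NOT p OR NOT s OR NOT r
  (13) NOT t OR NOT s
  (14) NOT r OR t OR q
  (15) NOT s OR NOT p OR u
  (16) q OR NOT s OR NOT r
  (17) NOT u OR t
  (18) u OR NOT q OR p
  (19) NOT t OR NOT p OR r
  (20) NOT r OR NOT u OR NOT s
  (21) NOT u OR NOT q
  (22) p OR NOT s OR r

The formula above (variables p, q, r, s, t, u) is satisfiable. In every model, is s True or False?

Suppose s = true.
The clause (NOT r) is unit, so r = false.
The clause (NOT t) is unit, so t = false.
The clause (NOT u) is unit, so u = false.
The clause (NOT q) is unit, so q = false.
The clause (NOT p) is unit, so p = false.
Now (p) is unsatisfied and unit — conflict.
So every satisfying assignment has s = False.

False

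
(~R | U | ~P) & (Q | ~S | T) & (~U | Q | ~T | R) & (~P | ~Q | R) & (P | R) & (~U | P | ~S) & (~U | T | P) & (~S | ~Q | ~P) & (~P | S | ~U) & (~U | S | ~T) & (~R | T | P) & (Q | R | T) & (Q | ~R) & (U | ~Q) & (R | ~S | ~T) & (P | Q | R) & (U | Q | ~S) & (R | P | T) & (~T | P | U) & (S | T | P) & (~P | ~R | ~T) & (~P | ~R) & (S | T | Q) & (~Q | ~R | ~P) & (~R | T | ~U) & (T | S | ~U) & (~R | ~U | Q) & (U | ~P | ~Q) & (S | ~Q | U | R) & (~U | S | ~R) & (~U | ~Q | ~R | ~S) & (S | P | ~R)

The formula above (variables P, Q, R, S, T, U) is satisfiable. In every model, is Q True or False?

False

Suppose Q = 1.
Unit clause (U) forces U = 1.
Case P = 0:
Unit clause (R) forces R = 1.
Unit clause (~S) forces S = 0.
Now (S) is unsatisfied and unit — conflict.
Backtrack on P: now try P = 1.
Unit clause (R) forces R = 1.
Now (~R) is unsatisfied and unit — conflict.
Both values of P lead to a conflict.
So every satisfying assignment has Q = False.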